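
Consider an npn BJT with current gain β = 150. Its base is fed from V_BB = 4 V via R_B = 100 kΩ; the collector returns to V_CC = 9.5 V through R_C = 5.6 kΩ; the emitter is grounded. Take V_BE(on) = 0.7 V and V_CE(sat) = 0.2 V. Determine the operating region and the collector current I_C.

saturation; I_C ≈ 1.7 mA

Assume active: I_B = (4 − 0.7)/100 = 0.033 mA, giving I_C = β·I_B = 4.95 mA.
But then V_CE = 9.5 − 4.95×5.6 = -18.2 V < V_CE(sat) = 0.2 V — impossible in the active region.
So the transistor is saturated. With V_CE = 0.2 V, I_C = (V_CC − 0.2)/R_C = 9.3/5.6 = 1.66 mA.
Check: β·I_B = 4.95 mA > I_C = 1.66 mA, confirming saturation.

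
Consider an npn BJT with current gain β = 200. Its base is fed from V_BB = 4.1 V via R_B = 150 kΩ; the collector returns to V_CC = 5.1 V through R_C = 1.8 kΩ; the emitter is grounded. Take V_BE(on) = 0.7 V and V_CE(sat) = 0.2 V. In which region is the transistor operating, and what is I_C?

Assume active: I_B = (4.1 − 0.7)/150 = 0.0227 mA, giving I_C = β·I_B = 4.53 mA.
But then V_CE = 5.1 − 4.53×1.8 = -3.06 V < V_CE(sat) = 0.2 V — impossible in the active region.
So the transistor is saturated. With V_CE = 0.2 V, I_C = (V_CC − 0.2)/R_C = 4.9/1.8 = 2.72 mA.
Check: β·I_B = 4.53 mA > I_C = 2.72 mA, confirming saturation.

saturation; I_C ≈ 2.7 mA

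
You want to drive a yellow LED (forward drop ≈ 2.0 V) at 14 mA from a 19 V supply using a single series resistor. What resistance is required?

The resistor drops V_S − V_D = 19 − 2.0 = 17 V at 14 mA.
R = 17 V / 14 mA = 1.21 kΩ.

R ≈ 1.2 kΩ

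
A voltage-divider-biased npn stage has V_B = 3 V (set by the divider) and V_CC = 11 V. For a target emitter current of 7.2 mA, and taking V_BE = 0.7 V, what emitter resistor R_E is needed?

V_E = V_B − V_BE = 3 − 0.7 = 2.3 V.
R_E = V_E / I_E = 2.3 / 7.2 = 0.319 kΩ.

R_E ≈ 0.32 kΩ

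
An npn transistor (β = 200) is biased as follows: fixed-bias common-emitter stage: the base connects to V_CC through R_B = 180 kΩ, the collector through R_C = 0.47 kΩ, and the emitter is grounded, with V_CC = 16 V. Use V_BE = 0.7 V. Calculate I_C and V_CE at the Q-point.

Base loop: V_CC = I_B·R_B + V_BE, so I_B = (16 − 0.7)/180 kΩ = 0.085 mA.
In the active region I_C = β·I_B = 200 × 0.085 = 17 mA.
Collector loop: V_CE = V_CC − I_C·R_C = 16 − 17×0.47 = 8.01 V.
Since V_CE = 8.01 V > V_CE(sat) ≈ 0.2 V, the transistor is in the active region as assumed.

I_C ≈ 17 mA, V_CE ≈ 8 V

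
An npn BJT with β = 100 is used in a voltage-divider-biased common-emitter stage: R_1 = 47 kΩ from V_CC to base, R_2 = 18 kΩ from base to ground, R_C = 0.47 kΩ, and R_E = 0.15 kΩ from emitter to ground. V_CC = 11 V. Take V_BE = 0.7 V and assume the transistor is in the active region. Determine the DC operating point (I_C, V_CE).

I_C ≈ 8.3 mA, V_CE ≈ 5.8 V

Thevenize the base divider: V_Th = V_CC·R_2/(R_1+R_2) = 11×18/65 = 3.05 V, R_Th = R_1‖R_2 = 13 kΩ.
Base-emitter loop: V_Th = I_B·R_Th + V_BE + (β+1)I_B·R_E, so I_B = (3.05 − 0.7) / (13 + 101×0.15) = 0.0833 mA.
I_C = β·I_B = 100×0.0833 = 8.33 mA, and I_E = (β+1)I_B = 8.41 mA.
V_CE = V_CC − I_C·R_C − I_E·R_E = 11 − 8.33×0.47 − 8.41×0.15 = 5.82 V.
V_CE = 5.82 V > 0.2 V confirms active-region operation.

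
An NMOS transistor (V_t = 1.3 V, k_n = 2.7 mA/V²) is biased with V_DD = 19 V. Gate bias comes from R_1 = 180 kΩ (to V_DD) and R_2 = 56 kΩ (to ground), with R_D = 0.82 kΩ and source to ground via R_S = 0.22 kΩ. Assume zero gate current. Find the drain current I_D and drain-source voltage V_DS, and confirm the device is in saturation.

V_G = V_DD·R_2/(R_1+R_2) = 19×56/236 = 4.51 V.
Assume saturation: I_D = (k_n/2)(V_GS − V_t)² with V_GS = V_G − I_D·R_S = 4.51 − 0.22·I_D.
Substituting gives 0.0653·I_D² − 2.91·I_D + 13.9 = 0, with roots I_D = 5.45 or 39 mA.
The root I_D = 39 mA gives V_GS = -4.08 V ≤ V_t, so take I_D = 5.45 mA.
Then V_GS = 3.31 V and V_DS = V_DD − I_D(R_D+R_S) = 19 − 5.45×1.04 = 13.3 V.
Saturation requires V_DS ≥ V_GS − V_t = 2.01 V; 13.3 ≥ 2.01 ✓.

I_D ≈ 5.5 mA, V_DS ≈ 13 V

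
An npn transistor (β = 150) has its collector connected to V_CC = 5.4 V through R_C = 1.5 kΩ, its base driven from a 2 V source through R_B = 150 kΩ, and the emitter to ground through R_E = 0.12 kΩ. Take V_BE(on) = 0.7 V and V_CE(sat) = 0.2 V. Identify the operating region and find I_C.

active; I_C ≈ 1.2 mA

Assume active. Base-emitter loop: I_B = (V_BB − V_BE)/(R_B + (β+1)R_E) = (2 − 0.7)/(150 + 151×0.12) = 0.00773 mA.
I_C = β·I_B = 150×0.00773 = 1.16 mA.
V_CE = V_CC − I_C·R_C − I_E·R_E = 5.4 − 1.16×1.5 − 1.17×0.12 = 3.52 V > V_CE(sat), so the active-region assumption holds.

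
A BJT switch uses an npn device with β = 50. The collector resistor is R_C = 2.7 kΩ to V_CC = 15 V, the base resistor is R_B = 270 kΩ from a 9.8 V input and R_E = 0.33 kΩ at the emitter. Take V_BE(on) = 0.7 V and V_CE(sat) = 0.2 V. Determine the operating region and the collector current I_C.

active; I_C ≈ 1.6 mA

Assume active. Base-emitter loop: I_B = (V_BB − V_BE)/(R_B + (β+1)R_E) = (9.8 − 0.7)/(270 + 51×0.33) = 0.0317 mA.
I_C = β·I_B = 50×0.0317 = 1.59 mA.
V_CE = V_CC − I_C·R_C − I_E·R_E = 15 − 1.59×2.7 − 1.62×0.33 = 10.2 V > V_CE(sat), so the active-region assumption holds.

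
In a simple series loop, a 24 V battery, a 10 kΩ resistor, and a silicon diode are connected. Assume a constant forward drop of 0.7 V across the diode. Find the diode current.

KVL around the loop: 24 = V_D + I·R = 0.7 + I × 10 kΩ.
So I = (24 − 0.7) / 10 kΩ = 23.3 / 10 = 2.33 mA.

I ≈ 2.3 mA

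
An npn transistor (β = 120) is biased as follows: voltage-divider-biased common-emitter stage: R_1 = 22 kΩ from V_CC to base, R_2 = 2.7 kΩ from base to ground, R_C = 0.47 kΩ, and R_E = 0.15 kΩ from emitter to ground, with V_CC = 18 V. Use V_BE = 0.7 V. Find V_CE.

Thevenize the base divider: V_Th = V_CC·R_2/(R_1+R_2) = 18×2.7/24.7 = 1.97 V, R_Th = R_1‖R_2 = 2.4 kΩ.
Base-emitter loop: V_Th = I_B·R_Th + V_BE + (β+1)I_B·R_E, so I_B = (1.97 − 0.7) / (2.4 + 121×0.15) = 0.0617 mA.
I_C = β·I_B = 120×0.0617 = 7.4 mA, and I_E = (β+1)I_B = 7.46 mA.
V_CE = V_CC − I_C·R_C − I_E·R_E = 18 − 7.4×0.47 − 7.46×0.15 = 13.4 V.
V_CE = 13.4 V > 0.2 V confirms active-region operation.

V_CE ≈ 13 V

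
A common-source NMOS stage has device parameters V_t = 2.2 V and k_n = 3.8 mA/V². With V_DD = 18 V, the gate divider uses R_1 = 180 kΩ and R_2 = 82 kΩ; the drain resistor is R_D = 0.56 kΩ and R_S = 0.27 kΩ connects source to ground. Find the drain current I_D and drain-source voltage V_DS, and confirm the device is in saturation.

V_G = V_DD·R_2/(R_1+R_2) = 18×82/262 = 5.63 V.
Assume saturation: I_D = (k_n/2)(V_GS − V_t)² with V_GS = V_G − I_D·R_S = 5.63 − 0.27·I_D.
Substituting gives 0.139·I_D² − 4.52·I_D + 22.4 = 0, with roots I_D = 6.09 or 26.6 mA.
The root I_D = 26.6 mA gives V_GS = -1.54 V ≤ V_t, so take I_D = 6.09 mA.
Then V_GS = 3.99 V and V_DS = V_DD − I_D(R_D+R_S) = 18 − 6.09×0.83 = 12.9 V.
Saturation requires V_DS ≥ V_GS − V_t = 1.79 V; 12.9 ≥ 1.79 ✓.

I_D ≈ 6.1 mA, V_DS ≈ 13 V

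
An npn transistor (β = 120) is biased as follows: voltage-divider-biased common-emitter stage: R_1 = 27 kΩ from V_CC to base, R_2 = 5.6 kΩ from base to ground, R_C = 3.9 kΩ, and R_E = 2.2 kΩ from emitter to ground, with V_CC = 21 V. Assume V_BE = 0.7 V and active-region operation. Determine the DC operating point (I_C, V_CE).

I_C ≈ 1.3 mA, V_CE ≈ 13 V

Thevenize the base divider: V_Th = V_CC·R_2/(R_1+R_2) = 21×5.6/32.6 = 3.61 V, R_Th = R_1‖R_2 = 4.64 kΩ.
Base-emitter loop: V_Th = I_B·R_Th + V_BE + (β+1)I_B·R_E, so I_B = (3.61 − 0.7) / (4.64 + 121×2.2) = 0.0107 mA.
I_C = β·I_B = 120×0.0107 = 1.29 mA, and I_E = (β+1)I_B = 1.3 mA.
V_CE = V_CC − I_C·R_C − I_E·R_E = 21 − 1.29×3.9 − 1.3×2.2 = 13.1 V.
V_CE = 13.1 V > 0.2 V confirms active-region operation.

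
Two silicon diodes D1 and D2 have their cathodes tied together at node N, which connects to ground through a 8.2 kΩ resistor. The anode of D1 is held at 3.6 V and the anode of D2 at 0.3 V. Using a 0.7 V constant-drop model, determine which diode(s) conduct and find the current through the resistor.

Assume both conduct. Then node N would need to be at both 3.6−0.7 = 2.9 V and 0.3−0.7 = -0.4 V, which is impossible.
Assume only D1 conducts: V_N = 3.6 − 0.7 = 2.9 V, so I_R = 2.9/8.2 = 0.354 mA.
Check D2: its anode-to-cathode voltage is 0.3 − 2.9 = -2.6 V < 0.7 V, so it is off. The assumption is consistent.

Only D1 conducts; I_R ≈ 0.35 mA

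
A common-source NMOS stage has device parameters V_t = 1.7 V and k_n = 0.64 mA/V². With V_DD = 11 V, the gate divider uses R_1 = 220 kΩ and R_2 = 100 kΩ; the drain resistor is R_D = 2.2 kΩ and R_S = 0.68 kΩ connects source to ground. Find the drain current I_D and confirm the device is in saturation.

I_D ≈ 0.58 mA

V_G = V_DD·R_2/(R_1+R_2) = 11×100/320 = 3.44 V.
Assume saturation: I_D = (k_n/2)(V_GS − V_t)² with V_GS = V_G − I_D·R_S = 3.44 − 0.68·I_D.
Substituting gives 0.148·I_D² − 1.76·I_D + 0.966 = 0, with roots I_D = 0.578 or 11.3 mA.
The root I_D = 11.3 mA gives V_GS = -4.24 V ≤ V_t, so take I_D = 0.578 mA.
Then V_GS = 3.04 V and V_DS = V_DD − I_D(R_D+R_S) = 11 − 0.578×2.88 = 9.33 V.
Saturation requires V_DS ≥ V_GS − V_t = 1.34 V; 9.33 ≥ 1.34 ✓.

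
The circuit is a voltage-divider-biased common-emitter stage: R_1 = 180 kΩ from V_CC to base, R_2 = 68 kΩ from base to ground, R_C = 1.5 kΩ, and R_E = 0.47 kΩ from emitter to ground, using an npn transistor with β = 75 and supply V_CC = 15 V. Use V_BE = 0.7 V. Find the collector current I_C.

Thevenize the base divider: V_Th = V_CC·R_2/(R_1+R_2) = 15×68/248 = 4.11 V, R_Th = R_1‖R_2 = 49.4 kΩ.
Base-emitter loop: V_Th = I_B·R_Th + V_BE + (β+1)I_B·R_E, so I_B = (4.11 − 0.7) / (49.4 + 76×0.47) = 0.0401 mA.
I_C = β·I_B = 75×0.0401 = 3.01 mA, and I_E = (β+1)I_B = 3.05 mA.
V_CE = V_CC − I_C·R_C − I_E·R_E = 15 − 3.01×1.5 − 3.05×0.47 = 9.05 V.
V_CE = 9.05 V > 0.2 V confirms active-region operation.

I_C ≈ 3 mA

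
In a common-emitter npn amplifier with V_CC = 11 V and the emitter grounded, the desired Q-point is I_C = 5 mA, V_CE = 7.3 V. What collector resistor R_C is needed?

Collector loop: V_CC = I_C·R_C + V_CE.
R_C = (V_CC − V_CE)/I_C = (11 − 7.3)/5 = 0.74 kΩ.

R_C ≈ 0.74 kΩ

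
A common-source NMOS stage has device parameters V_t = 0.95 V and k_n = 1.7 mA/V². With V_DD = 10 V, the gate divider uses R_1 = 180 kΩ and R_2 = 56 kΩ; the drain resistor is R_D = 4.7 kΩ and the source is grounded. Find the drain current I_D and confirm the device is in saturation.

V_G = V_DD·R_2/(R_1+R_2) = 10×56/236 = 2.37 V. With the source grounded, V_GS = V_G = 2.37 V.
Assume saturation: I_D = (k_n/2)(V_GS − V_t)² = (1.7/2)×(2.37 − 0.95)² = 0.85×1.42² = 1.72 mA.
V_DS = V_DD − I_D·R_D = 10 − 1.72×4.7 = 1.91 V.
Saturation requires V_DS ≥ V_GS − V_t = 1.42 V; 1.91 ≥ 1.42 ✓.

I_D ≈ 1.7 mA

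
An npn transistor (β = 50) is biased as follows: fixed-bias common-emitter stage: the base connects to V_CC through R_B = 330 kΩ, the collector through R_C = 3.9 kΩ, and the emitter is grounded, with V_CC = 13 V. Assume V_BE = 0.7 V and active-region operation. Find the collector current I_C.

Base loop: V_CC = I_B·R_B + V_BE, so I_B = (13 − 0.7)/330 kΩ = 0.0373 mA.
In the active region I_C = β·I_B = 50 × 0.0373 = 1.86 mA.
Collector loop: V_CE = V_CC − I_C·R_C = 13 − 1.86×3.9 = 5.73 V.
Since V_CE = 5.73 V > V_CE(sat) ≈ 0.2 V, the transistor is in the active region as assumed.

I_C ≈ 1.9 mA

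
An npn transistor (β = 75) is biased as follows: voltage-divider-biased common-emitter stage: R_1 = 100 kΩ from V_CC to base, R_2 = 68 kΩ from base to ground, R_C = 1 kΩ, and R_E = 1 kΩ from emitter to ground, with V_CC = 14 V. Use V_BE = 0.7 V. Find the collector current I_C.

Thevenize the base divider: V_Th = V_CC·R_2/(R_1+R_2) = 14×68/168 = 5.67 V, R_Th = R_1‖R_2 = 40.5 kΩ.
Base-emitter loop: V_Th = I_B·R_Th + V_BE + (β+1)I_B·R_E, so I_B = (5.67 − 0.7) / (40.5 + 76×1) = 0.0426 mA.
I_C = β·I_B = 75×0.0426 = 3.2 mA, and I_E = (β+1)I_B = 3.24 mA.
V_CE = V_CC − I_C·R_C − I_E·R_E = 14 − 3.2×1 − 3.24×1 = 7.56 V.
V_CE = 7.56 V > 0.2 V confirms active-region operation.

I_C ≈ 3.2 mA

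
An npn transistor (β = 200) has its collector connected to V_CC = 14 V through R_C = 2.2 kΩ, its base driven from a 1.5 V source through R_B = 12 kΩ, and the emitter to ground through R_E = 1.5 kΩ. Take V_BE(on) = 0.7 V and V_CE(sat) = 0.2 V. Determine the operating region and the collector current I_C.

active; I_C ≈ 0.51 mA

Assume active. Base-emitter loop: I_B = (V_BB − V_BE)/(R_B + (β+1)R_E) = (1.5 − 0.7)/(12 + 201×1.5) = 0.00255 mA.
I_C = β·I_B = 200×0.00255 = 0.51 mA.
V_CE = V_CC − I_C·R_C − I_E·R_E = 14 − 0.51×2.2 − 0.513×1.5 = 12.1 V > V_CE(sat), so the active-region assumption holds.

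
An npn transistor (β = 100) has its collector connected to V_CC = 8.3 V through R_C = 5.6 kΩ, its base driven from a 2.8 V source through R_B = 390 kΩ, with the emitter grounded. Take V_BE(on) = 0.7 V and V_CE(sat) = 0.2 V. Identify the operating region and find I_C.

active; I_C ≈ 0.54 mA

Assume active. Base-emitter loop: I_B = (V_BB − V_BE)/R_B = (2.8 − 0.7)/390 = 0.00538 mA.
I_C = β·I_B = 100×0.00538 = 0.538 mA.
V_CE = V_CC − I_C·R_C = 8.3 − 0.538×5.6 = 5.28 V > V_CE(sat), so the active-region assumption holds.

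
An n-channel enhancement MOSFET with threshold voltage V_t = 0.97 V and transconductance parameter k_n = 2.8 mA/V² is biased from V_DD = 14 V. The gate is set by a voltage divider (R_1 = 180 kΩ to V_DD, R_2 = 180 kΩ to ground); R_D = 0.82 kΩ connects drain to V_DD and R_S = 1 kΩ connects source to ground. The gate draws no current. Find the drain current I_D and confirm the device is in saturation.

I_D ≈ 4.3 mA

V_G = V_DD·R_2/(R_1+R_2) = 14×180/360 = 7 V.
Assume saturation: I_D = (k_n/2)(V_GS − V_t)² with V_GS = V_G − I_D·R_S = 7 − 1·I_D.
Substituting gives 1.4·I_D² − 17.9·I_D + 50.9 = 0, with roots I_D = 4.28 or 8.49 mA.
The root I_D = 8.49 mA gives V_GS = -1.49 V ≤ V_t, so take I_D = 4.28 mA.
Then V_GS = 2.72 V and V_DS = V_DD − I_D(R_D+R_S) = 14 − 4.28×1.82 = 6.21 V.
Saturation requires V_DS ≥ V_GS − V_t = 1.75 V; 6.21 ≥ 1.75 ✓.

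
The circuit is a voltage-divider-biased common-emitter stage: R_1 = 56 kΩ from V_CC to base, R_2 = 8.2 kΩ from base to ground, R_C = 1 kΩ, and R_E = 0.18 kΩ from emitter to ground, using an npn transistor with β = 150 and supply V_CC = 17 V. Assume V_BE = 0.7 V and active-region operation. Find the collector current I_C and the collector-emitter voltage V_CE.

I_C ≈ 6.4 mA, V_CE ≈ 9.4 V

Thevenize the base divider: V_Th = V_CC·R_2/(R_1+R_2) = 17×8.2/64.2 = 2.17 V, R_Th = R_1‖R_2 = 7.15 kΩ.
Base-emitter loop: V_Th = I_B·R_Th + V_BE + (β+1)I_B·R_E, so I_B = (2.17 − 0.7) / (7.15 + 151×0.18) = 0.0429 mA.
I_C = β·I_B = 150×0.0429 = 6.43 mA, and I_E = (β+1)I_B = 6.47 mA.
V_CE = V_CC − I_C·R_C − I_E·R_E = 17 − 6.43×1 − 6.47×0.18 = 9.41 V.
V_CE = 9.41 V > 0.2 V confirms active-region operation.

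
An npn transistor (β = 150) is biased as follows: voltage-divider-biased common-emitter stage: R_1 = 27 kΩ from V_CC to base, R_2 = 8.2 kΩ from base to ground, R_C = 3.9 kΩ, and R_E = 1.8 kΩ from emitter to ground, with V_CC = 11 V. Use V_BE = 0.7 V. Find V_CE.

V_CE ≈ 5.3 V

Thevenize the base divider: V_Th = V_CC·R_2/(R_1+R_2) = 11×8.2/35.2 = 2.56 V, R_Th = R_1‖R_2 = 6.29 kΩ.
Base-emitter loop: V_Th = I_B·R_Th + V_BE + (β+1)I_B·R_E, so I_B = (2.56 − 0.7) / (6.29 + 151×1.8) = 0.0067 mA.
I_C = β·I_B = 150×0.0067 = 1 mA, and I_E = (β+1)I_B = 1.01 mA.
V_CE = V_CC − I_C·R_C − I_E·R_E = 11 − 1×3.9 − 1.01×1.8 = 5.26 V.
V_CE = 5.26 V > 0.2 V confirms active-region operation.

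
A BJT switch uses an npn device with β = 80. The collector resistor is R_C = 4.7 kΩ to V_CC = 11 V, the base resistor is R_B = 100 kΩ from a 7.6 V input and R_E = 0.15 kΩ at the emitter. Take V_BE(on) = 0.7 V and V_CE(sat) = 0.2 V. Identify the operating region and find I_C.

Assume active: I_B = (7.6 − 0.7)/(100 + 81×0.15) = 0.0615 mA, I_C = β·I_B = 4.92 mA.
Then V_CE = 11 − 4.92×4.7 − 4.98×0.15 = -12.9 V < 0.2 V — the active assumption fails.
Re-solve with V_CE = 0.2 V. KCL at the emitter: V_E/R_E = (V_BB−0.7−V_E)/R_B + (V_CC−0.2−V_E)/R_C, giving V_E = 0.344 V.
I_C = (V_CC − 0.2 − V_E)/R_C = (10.8 − 0.344)/4.7 = 2.22 mA.
Check: I_B = (6.9 − 0.344)/100 = 0.0656 mA, and β·I_B = 5.25 mA > I_C, confirming saturation.

saturation; I_C ≈ 2.2 mA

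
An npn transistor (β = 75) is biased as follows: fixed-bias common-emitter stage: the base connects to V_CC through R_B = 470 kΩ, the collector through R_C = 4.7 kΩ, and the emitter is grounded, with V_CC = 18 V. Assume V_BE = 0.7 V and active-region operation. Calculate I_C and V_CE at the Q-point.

I_C ≈ 2.8 mA, V_CE ≈ 5 V

Base loop: V_CC = I_B·R_B + V_BE, so I_B = (18 − 0.7)/470 kΩ = 0.0368 mA.
In the active region I_C = β·I_B = 75 × 0.0368 = 2.76 mA.
Collector loop: V_CE = V_CC − I_C·R_C = 18 − 2.76×4.7 = 5.02 V.
Since V_CE = 5.02 V > V_CE(sat) ≈ 0.2 V, the transistor is in the active region as assumed.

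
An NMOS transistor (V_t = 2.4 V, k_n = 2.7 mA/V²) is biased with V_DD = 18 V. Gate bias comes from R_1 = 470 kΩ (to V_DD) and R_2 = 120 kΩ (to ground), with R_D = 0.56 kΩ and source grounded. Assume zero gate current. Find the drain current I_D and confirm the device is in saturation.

V_G = V_DD·R_2/(R_1+R_2) = 18×120/590 = 3.66 V. With the source grounded, V_GS = V_G = 3.66 V.
Assume saturation: I_D = (k_n/2)(V_GS − V_t)² = (2.7/2)×(3.66 − 2.4)² = 1.35×1.26² = 2.15 mA.
V_DS = V_DD − I_D·R_D = 18 − 2.15×0.56 = 16.8 V.
Saturation requires V_DS ≥ V_GS − V_t = 1.26 V; 16.8 ≥ 1.26 ✓.

I_D ≈ 2.1 mA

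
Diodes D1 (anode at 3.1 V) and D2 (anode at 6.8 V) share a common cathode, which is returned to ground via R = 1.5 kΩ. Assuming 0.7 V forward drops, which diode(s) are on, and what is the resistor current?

Assume both conduct. Then node N would need to be at both 3.1−0.7 = 2.4 V and 6.8−0.7 = 6.1 V, which is impossible.
Assume only D2 conducts: V_N = 6.8 − 0.7 = 6.1 V, so I_R = 6.1/1.5 = 4.07 mA.
Check D1: its anode-to-cathode voltage is 3.1 − 6.1 = -3 V < 0.7 V, so it is off. The assumption is consistent.

Only D2 conducts; I_R ≈ 4.1 mA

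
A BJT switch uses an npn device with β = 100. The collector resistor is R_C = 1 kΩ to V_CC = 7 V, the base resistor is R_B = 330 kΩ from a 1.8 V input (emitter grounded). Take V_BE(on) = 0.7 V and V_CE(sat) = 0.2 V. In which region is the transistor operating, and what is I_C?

Assume active. Base-emitter loop: I_B = (V_BB − V_BE)/R_B = (1.8 − 0.7)/330 = 0.00333 mA.
I_C = β·I_B = 100×0.00333 = 0.333 mA.
V_CE = V_CC − I_C·R_C = 7 − 0.333×1 = 6.67 V > V_CE(sat), so the active-region assumption holds.

active; I_C ≈ 0.33 mA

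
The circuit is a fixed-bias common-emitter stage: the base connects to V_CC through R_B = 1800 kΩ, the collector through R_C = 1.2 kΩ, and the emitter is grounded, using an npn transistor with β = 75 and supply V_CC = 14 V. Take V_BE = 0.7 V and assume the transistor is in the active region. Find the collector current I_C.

Base loop: V_CC = I_B·R_B + V_BE, so I_B = (14 − 0.7)/1800 kΩ = 0.00739 mA.
In the active region I_C = β·I_B = 75 × 0.00739 = 0.554 mA.
Collector loop: V_CE = V_CC − I_C·R_C = 14 − 0.554×1.2 = 13.3 V.
Since V_CE = 13.3 V > V_CE(sat) ≈ 0.2 V, the transistor is in the active region as assumed.

I_C ≈ 0.55 mA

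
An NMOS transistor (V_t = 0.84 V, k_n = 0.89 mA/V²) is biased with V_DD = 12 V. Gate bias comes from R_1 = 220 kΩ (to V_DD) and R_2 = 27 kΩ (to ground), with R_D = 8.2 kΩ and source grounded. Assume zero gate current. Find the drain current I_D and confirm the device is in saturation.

V_G = V_DD·R_2/(R_1+R_2) = 12×27/247 = 1.31 V. With the source grounded, V_GS = V_G = 1.31 V.
Assume saturation: I_D = (k_n/2)(V_GS − V_t)² = (0.89/2)×(1.31 − 0.84)² = 0.445×0.472² = 0.099 mA.
V_DS = V_DD − I_D·R_D = 12 − 0.099×8.2 = 11.2 V.
Saturation requires V_DS ≥ V_GS − V_t = 0.472 V; 11.2 ≥ 0.472 ✓.

I_D ≈ 0.099 mA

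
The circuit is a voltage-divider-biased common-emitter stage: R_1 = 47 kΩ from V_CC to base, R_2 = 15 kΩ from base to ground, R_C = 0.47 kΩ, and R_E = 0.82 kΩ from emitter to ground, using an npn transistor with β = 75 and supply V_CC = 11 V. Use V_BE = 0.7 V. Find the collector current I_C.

I_C ≈ 2 mA

Thevenize the base divider: V_Th = V_CC·R_2/(R_1+R_2) = 11×15/62 = 2.66 V, R_Th = R_1‖R_2 = 11.4 kΩ.
Base-emitter loop: V_Th = I_B·R_Th + V_BE + (β+1)I_B·R_E, so I_B = (2.66 − 0.7) / (11.4 + 76×0.82) = 0.0266 mA.
I_C = β·I_B = 75×0.0266 = 2 mA, and I_E = (β+1)I_B = 2.02 mA.
V_CE = V_CC − I_C·R_C − I_E·R_E = 11 − 2×0.47 − 2.02×0.82 = 8.4 V.
V_CE = 8.4 V > 0.2 V confirms active-region operation.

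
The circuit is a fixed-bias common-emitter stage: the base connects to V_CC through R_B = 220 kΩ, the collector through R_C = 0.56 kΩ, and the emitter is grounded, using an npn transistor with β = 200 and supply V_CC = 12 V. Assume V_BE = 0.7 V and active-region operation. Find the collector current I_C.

Base loop: V_CC = I_B·R_B + V_BE, so I_B = (12 − 0.7)/220 kΩ = 0.0514 mA.
In the active region I_C = β·I_B = 200 × 0.0514 = 10.3 mA.
Collector loop: V_CE = V_CC − I_C·R_C = 12 − 10.3×0.56 = 6.25 V.
Since V_CE = 6.25 V > V_CE(sat) ≈ 0.2 V, the transistor is in the active region as assumed.

I_C ≈ 10 mA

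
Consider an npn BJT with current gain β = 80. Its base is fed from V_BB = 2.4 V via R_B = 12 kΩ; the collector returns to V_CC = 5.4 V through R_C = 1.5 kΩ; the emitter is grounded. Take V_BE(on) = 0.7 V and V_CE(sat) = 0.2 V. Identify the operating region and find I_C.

saturation; I_C ≈ 3.5 mA

Assume active: I_B = (2.4 − 0.7)/12 = 0.142 mA, giving I_C = β·I_B = 11.3 mA.
But then V_CE = 5.4 − 11.3×1.5 = -11.6 V < V_CE(sat) = 0.2 V — impossible in the active region.
So the transistor is saturated. With V_CE = 0.2 V, I_C = (V_CC − 0.2)/R_C = 5.2/1.5 = 3.47 mA.
Check: β·I_B = 11.3 mA > I_C = 3.47 mA, confirming saturation.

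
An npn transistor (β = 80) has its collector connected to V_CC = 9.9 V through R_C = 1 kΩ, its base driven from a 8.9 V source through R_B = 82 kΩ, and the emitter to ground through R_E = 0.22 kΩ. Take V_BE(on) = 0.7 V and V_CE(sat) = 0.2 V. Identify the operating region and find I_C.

active; I_C ≈ 6.6 mA

Assume active. Base-emitter loop: I_B = (V_BB − V_BE)/(R_B + (β+1)R_E) = (8.9 − 0.7)/(82 + 81×0.22) = 0.0821 mA.
I_C = β·I_B = 80×0.0821 = 6.57 mA.
V_CE = V_CC − I_C·R_C − I_E·R_E = 9.9 − 6.57×1 − 6.65×0.22 = 1.86 V > V_CE(sat), so the active-region assumption holds.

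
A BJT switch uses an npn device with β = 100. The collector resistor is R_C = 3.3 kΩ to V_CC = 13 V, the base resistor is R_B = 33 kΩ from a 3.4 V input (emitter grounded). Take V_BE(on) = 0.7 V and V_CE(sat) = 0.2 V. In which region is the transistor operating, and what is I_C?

saturation; I_C ≈ 3.9 mA

Assume active: I_B = (3.4 − 0.7)/33 = 0.0818 mA, giving I_C = β·I_B = 8.18 mA.
But then V_CE = 13 − 8.18×3.3 = -14 V < V_CE(sat) = 0.2 V — impossible in the active region.
So the transistor is saturated. With V_CE = 0.2 V, I_C = (V_CC − 0.2)/R_C = 12.8/3.3 = 3.88 mA.
Check: β·I_B = 8.18 mA > I_C = 3.88 mA, confirming saturation.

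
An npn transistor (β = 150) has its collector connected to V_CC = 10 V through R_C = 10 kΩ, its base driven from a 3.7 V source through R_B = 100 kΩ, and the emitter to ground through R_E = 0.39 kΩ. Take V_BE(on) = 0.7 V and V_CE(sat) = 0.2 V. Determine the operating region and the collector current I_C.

Assume active: I_B = (3.7 − 0.7)/(100 + 151×0.39) = 0.0189 mA, I_C = β·I_B = 2.83 mA.
Then V_CE = 10 − 2.83×10 − 2.85×0.39 = -19.4 V < 0.2 V — the active assumption fails.
Re-solve with V_CE = 0.2 V. KCL at the emitter: V_E/R_E = (V_BB−0.7−V_E)/R_B + (V_CC−0.2−V_E)/R_C, giving V_E = 0.378 V.
I_C = (V_CC − 0.2 − V_E)/R_C = (9.8 − 0.378)/10 = 0.942 mA.
Check: I_B = (3 − 0.378)/100 = 0.0262 mA, and β·I_B = 3.93 mA > I_C, confirming saturation.

saturation; I_C ≈ 0.94 mA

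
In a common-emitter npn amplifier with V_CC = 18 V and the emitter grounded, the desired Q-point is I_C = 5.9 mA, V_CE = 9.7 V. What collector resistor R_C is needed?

R_C ≈ 1.4 kΩ

Collector loop: V_CC = I_C·R_C + V_CE.
R_C = (V_CC − V_CE)/I_C = (18 − 9.7)/5.9 = 1.41 kΩ.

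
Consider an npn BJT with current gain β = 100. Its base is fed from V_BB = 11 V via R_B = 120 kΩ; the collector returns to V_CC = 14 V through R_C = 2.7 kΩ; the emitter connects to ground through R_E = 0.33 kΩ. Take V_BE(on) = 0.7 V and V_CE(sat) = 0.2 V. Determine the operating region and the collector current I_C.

saturation; I_C ≈ 4.5 mA

Assume active: I_B = (11 − 0.7)/(120 + 101×0.33) = 0.0672 mA, I_C = β·I_B = 6.72 mA.
Then V_CE = 14 − 6.72×2.7 − 6.78×0.33 = -6.38 V < 0.2 V — the active assumption fails.
Re-solve with V_CE = 0.2 V. KCL at the emitter: V_E/R_E = (V_BB−0.7−V_E)/R_B + (V_CC−0.2−V_E)/R_C, giving V_E = 1.52 V.
I_C = (V_CC − 0.2 − V_E)/R_C = (13.8 − 1.52)/2.7 = 4.55 mA.
Check: I_B = (10.3 − 1.52)/120 = 0.0731 mA, and β·I_B = 7.31 mA > I_C, confirming saturation.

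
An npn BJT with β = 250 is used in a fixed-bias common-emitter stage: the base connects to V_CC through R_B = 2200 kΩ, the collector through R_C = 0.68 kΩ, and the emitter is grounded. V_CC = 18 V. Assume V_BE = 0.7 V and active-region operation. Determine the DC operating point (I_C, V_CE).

I_C ≈ 2 mA, V_CE ≈ 17 V

Base loop: V_CC = I_B·R_B + V_BE, so I_B = (18 − 0.7)/2200 kΩ = 0.00786 mA.
In the active region I_C = β·I_B = 250 × 0.00786 = 1.97 mA.
Collector loop: V_CE = V_CC − I_C·R_C = 18 − 1.97×0.68 = 16.7 V.
Since V_CE = 16.7 V > V_CE(sat) ≈ 0.2 V, the transistor is in the active region as assumed.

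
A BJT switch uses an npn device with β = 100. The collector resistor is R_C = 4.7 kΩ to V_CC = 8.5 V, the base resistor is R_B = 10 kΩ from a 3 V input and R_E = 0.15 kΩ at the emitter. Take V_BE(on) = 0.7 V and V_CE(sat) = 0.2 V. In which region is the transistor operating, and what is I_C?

Assume active: I_B = (3 − 0.7)/(10 + 101×0.15) = 0.0915 mA, I_C = β·I_B = 9.15 mA.
Then V_CE = 8.5 − 9.15×4.7 − 9.24×0.15 = -35.9 V < 0.2 V — the active assumption fails.
Re-solve with V_CE = 0.2 V. KCL at the emitter: V_E/R_E = (V_BB−0.7−V_E)/R_B + (V_CC−0.2−V_E)/R_C, giving V_E = 0.286 V.
I_C = (V_CC − 0.2 − V_E)/R_C = (8.3 − 0.286)/4.7 = 1.71 mA.
Check: I_B = (2.3 − 0.286)/10 = 0.201 mA, and β·I_B = 20.1 mA > I_C, confirming saturation.

saturation; I_C ≈ 1.7 mA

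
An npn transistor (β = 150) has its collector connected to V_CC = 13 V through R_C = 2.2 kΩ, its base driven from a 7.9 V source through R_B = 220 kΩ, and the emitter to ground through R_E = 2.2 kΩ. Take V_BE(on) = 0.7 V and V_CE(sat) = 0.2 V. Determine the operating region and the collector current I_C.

Assume active. Base-emitter loop: I_B = (V_BB − V_BE)/(R_B + (β+1)R_E) = (7.9 − 0.7)/(220 + 151×2.2) = 0.013 mA.
I_C = β·I_B = 150×0.013 = 1.96 mA.
V_CE = V_CC − I_C·R_C − I_E·R_E = 13 − 1.96×2.2 − 1.97×2.2 = 4.37 V > V_CE(sat), so the active-region assumption holds.

active; I_C ≈ 2 mA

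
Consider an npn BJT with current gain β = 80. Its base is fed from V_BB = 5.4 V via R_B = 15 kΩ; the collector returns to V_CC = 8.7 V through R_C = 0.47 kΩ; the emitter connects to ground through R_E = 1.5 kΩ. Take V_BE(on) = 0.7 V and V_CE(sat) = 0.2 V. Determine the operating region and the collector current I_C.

Assume active. Base-emitter loop: I_B = (V_BB − V_BE)/(R_B + (β+1)R_E) = (5.4 − 0.7)/(15 + 81×1.5) = 0.0344 mA.
I_C = β·I_B = 80×0.0344 = 2.75 mA.
V_CE = V_CC − I_C·R_C − I_E·R_E = 8.7 − 2.75×0.47 − 2.79×1.5 = 3.22 V > V_CE(sat), so the active-region assumption holds.

active; I_C ≈ 2.8 mA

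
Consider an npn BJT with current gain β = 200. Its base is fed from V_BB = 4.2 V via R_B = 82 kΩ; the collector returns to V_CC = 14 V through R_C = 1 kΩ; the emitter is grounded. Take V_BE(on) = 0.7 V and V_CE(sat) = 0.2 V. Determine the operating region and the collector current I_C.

Assume active. Base-emitter loop: I_B = (V_BB − V_BE)/R_B = (4.2 − 0.7)/82 = 0.0427 mA.
I_C = β·I_B = 200×0.0427 = 8.54 mA.
V_CE = V_CC − I_C·R_C = 14 − 8.54×1 = 5.46 V > V_CE(sat), so the active-region assumption holds.

active; I_C ≈ 8.5 mA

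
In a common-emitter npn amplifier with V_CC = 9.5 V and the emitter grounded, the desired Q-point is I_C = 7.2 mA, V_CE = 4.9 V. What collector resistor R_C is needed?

Collector loop: V_CC = I_C·R_C + V_CE.
R_C = (V_CC − V_CE)/I_C = (9.5 − 4.9)/7.2 = 0.639 kΩ.

R_C ≈ 0.64 kΩ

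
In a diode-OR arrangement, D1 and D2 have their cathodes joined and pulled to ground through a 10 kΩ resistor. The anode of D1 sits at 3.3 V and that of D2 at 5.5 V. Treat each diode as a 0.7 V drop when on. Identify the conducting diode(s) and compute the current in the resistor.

Assume both conduct. Then node N would need to be at both 3.3−0.7 = 2.6 V and 5.5−0.7 = 4.8 V, which is impossible.
Assume only D2 conducts: V_N = 5.5 − 0.7 = 4.8 V, so I_R = 4.8/10 = 0.48 mA.
Check D1: its anode-to-cathode voltage is 3.3 − 4.8 = -1.5 V < 0.7 V, so it is off. The assumption is consistent.

Only D2 conducts; I_R ≈ 0.48 mA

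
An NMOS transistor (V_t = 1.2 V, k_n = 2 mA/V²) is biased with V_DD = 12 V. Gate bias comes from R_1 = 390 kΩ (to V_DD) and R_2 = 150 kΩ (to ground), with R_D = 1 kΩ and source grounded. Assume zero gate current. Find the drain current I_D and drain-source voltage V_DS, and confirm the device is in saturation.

V_G = V_DD·R_2/(R_1+R_2) = 12×150/540 = 3.33 V. With the source grounded, V_GS = V_G = 3.33 V.
Assume saturation: I_D = (k_n/2)(V_GS − V_t)² = (2/2)×(3.33 − 1.2)² = 1×2.13² = 4.55 mA.
V_DS = V_DD − I_D·R_D = 12 − 4.55×1 = 7.45 V.
Saturation requires V_DS ≥ V_GS − V_t = 2.13 V; 7.45 ≥ 2.13 ✓.

I_D ≈ 4.6 mA, V_DS ≈ 7.4 V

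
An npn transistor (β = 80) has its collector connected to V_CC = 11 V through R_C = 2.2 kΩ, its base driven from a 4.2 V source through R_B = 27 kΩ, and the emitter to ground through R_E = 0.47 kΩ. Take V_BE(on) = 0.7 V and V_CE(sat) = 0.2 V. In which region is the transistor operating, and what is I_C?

Assume active: I_B = (4.2 − 0.7)/(27 + 81×0.47) = 0.0538 mA, I_C = β·I_B = 4.3 mA.
Then V_CE = 11 − 4.3×2.2 − 4.36×0.47 = -0.514 V < 0.2 V — the active assumption fails.
Re-solve with V_CE = 0.2 V. KCL at the emitter: V_E/R_E = (V_BB−0.7−V_E)/R_B + (V_CC−0.2−V_E)/R_C, giving V_E = 1.92 V.
I_C = (V_CC − 0.2 − V_E)/R_C = (10.8 − 1.92)/2.2 = 4.03 mA.
Check: I_B = (3.5 − 1.92)/27 = 0.0584 mA, and β·I_B = 4.67 mA > I_C, confirming saturation.

saturation; I_C ≈ 4 mA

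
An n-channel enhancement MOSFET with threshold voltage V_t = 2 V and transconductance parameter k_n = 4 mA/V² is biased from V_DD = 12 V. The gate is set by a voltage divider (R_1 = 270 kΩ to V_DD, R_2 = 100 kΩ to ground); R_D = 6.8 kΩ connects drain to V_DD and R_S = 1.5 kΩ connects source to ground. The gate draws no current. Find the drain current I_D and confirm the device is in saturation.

V_G = V_DD·R_2/(R_1+R_2) = 12×100/370 = 3.24 V.
Assume saturation: I_D = (k_n/2)(V_GS − V_t)² with V_GS = V_G − I_D·R_S = 3.24 − 1.5·I_D.
Substituting gives 4.5·I_D² − 8.46·I_D + 3.09 = 0, with roots I_D = 0.497 or 1.38 mA.
The root I_D = 1.38 mA gives V_GS = 1.17 V ≤ V_t, so take I_D = 0.497 mA.
Then V_GS = 2.5 V and V_DS = V_DD − I_D(R_D+R_S) = 12 − 0.497×8.3 = 7.88 V.
Saturation requires V_DS ≥ V_GS − V_t = 0.498 V; 7.88 ≥ 0.498 ✓.

I_D ≈ 0.5 mA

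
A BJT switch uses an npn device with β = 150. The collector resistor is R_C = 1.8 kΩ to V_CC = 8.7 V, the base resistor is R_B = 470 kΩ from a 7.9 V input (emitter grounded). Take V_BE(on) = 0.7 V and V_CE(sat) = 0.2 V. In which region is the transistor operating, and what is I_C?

active; I_C ≈ 2.3 mA

Assume active. Base-emitter loop: I_B = (V_BB − V_BE)/R_B = (7.9 − 0.7)/470 = 0.0153 mA.
I_C = β·I_B = 150×0.0153 = 2.3 mA.
V_CE = V_CC − I_C·R_C = 8.7 − 2.3×1.8 = 4.56 V > V_CE(sat), so the active-region assumption holds.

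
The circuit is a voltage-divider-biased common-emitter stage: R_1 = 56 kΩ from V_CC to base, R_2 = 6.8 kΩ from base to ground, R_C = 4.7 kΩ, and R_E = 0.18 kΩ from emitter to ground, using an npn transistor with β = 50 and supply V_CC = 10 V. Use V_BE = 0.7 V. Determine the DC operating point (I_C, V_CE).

Thevenize the base divider: V_Th = V_CC·R_2/(R_1+R_2) = 10×6.8/62.8 = 1.08 V, R_Th = R_1‖R_2 = 6.06 kΩ.
Base-emitter loop: V_Th = I_B·R_Th + V_BE + (β+1)I_B·R_E, so I_B = (1.08 − 0.7) / (6.06 + 51×0.18) = 0.0251 mA.
I_C = β·I_B = 50×0.0251 = 1.26 mA, and I_E = (β+1)I_B = 1.28 mA.
V_CE = V_CC − I_C·R_C − I_E·R_E = 10 − 1.26×4.7 − 1.28×0.18 = 3.87 V.
V_CE = 3.87 V > 0.2 V confirms active-region operation.

I_C ≈ 1.3 mA, V_CE ≈ 3.9 V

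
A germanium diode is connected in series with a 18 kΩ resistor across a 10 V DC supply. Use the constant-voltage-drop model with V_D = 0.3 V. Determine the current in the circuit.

KVL around the loop: 10 = V_D + I·R = 0.3 + I × 18 kΩ.
So I = (10 − 0.3) / 18 kΩ = 9.7 / 18 = 0.539 mA.

I ≈ 0.54 mA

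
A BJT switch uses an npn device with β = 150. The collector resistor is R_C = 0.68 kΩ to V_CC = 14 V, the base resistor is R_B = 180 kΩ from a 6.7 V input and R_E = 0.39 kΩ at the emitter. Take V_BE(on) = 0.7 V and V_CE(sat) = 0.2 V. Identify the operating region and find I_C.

active; I_C ≈ 3.8 mA

Assume active. Base-emitter loop: I_B = (V_BB − V_BE)/(R_B + (β+1)R_E) = (6.7 − 0.7)/(180 + 151×0.39) = 0.0251 mA.
I_C = β·I_B = 150×0.0251 = 3.77 mA.
V_CE = V_CC − I_C·R_C − I_E·R_E = 14 − 3.77×0.68 − 3.79×0.39 = 9.96 V > V_CE(sat), so the active-region assumption holds.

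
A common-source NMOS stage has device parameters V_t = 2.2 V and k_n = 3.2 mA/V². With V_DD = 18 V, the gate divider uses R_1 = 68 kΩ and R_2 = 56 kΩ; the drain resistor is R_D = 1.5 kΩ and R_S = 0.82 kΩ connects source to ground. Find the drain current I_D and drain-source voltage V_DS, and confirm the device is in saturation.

V_G = V_DD·R_2/(R_1+R_2) = 18×56/124 = 8.13 V.
Assume saturation: I_D = (k_n/2)(V_GS − V_t)² with V_GS = V_G − I_D·R_S = 8.13 − 0.82·I_D.
Substituting gives 1.08·I_D² − 16.6·I_D + 56.2 = 0, with roots I_D = 5.06 or 10.3 mA.
The root I_D = 10.3 mA gives V_GS = -0.341 V ≤ V_t, so take I_D = 5.06 mA.
Then V_GS = 3.98 V and V_DS = V_DD − I_D(R_D+R_S) = 18 − 5.06×2.32 = 6.26 V.
Saturation requires V_DS ≥ V_GS − V_t = 1.78 V; 6.26 ≥ 1.78 ✓.

I_D ≈ 5.1 mA, V_DS ≈ 6.3 V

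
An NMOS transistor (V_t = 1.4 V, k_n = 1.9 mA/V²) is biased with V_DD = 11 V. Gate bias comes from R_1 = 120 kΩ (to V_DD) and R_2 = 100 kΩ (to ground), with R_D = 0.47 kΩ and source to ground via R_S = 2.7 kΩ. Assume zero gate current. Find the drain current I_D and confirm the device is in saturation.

I_D ≈ 0.96 mA

V_G = V_DD·R_2/(R_1+R_2) = 11×100/220 = 5 V.
Assume saturation: I_D = (k_n/2)(V_GS − V_t)² with V_GS = V_G − I_D·R_S = 5 − 2.7·I_D.
Substituting gives 6.93·I_D² − 19.5·I_D + 12.3 = 0, with roots I_D = 0.961 or 1.85 mA.
The root I_D = 1.85 mA gives V_GS = 0.00444 V ≤ V_t, so take I_D = 0.961 mA.
Then V_GS = 2.41 V and V_DS = V_DD − I_D(R_D+R_S) = 11 − 0.961×3.17 = 7.95 V.
Saturation requires V_DS ≥ V_GS − V_t = 1.01 V; 7.95 ≥ 1.01 ✓.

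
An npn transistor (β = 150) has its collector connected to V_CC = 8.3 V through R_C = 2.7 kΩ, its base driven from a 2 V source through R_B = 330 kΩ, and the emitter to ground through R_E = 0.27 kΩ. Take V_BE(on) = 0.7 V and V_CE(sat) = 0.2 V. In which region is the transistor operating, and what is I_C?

active; I_C ≈ 0.53 mA

Assume active. Base-emitter loop: I_B = (V_BB − V_BE)/(R_B + (β+1)R_E) = (2 − 0.7)/(330 + 151×0.27) = 0.00351 mA.
I_C = β·I_B = 150×0.00351 = 0.526 mA.
V_CE = V_CC − I_C·R_C − I_E·R_E = 8.3 − 0.526×2.7 − 0.529×0.27 = 6.74 V > V_CE(sat), so the active-region assumption holds.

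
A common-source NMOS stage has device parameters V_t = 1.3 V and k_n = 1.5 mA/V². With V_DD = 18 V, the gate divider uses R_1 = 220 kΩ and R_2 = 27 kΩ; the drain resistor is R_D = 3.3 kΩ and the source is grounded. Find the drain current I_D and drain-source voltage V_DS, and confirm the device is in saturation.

I_D ≈ 0.33 mA, V_DS ≈ 17 V

V_G = V_DD·R_2/(R_1+R_2) = 18×27/247 = 1.97 V. With the source grounded, V_GS = V_G = 1.97 V.
Assume saturation: I_D = (k_n/2)(V_GS − V_t)² = (1.5/2)×(1.97 − 1.3)² = 0.75×0.668² = 0.334 mA.
V_DS = V_DD − I_D·R_D = 18 − 0.334×3.3 = 16.9 V.
Saturation requires V_DS ≥ V_GS − V_t = 0.668 V; 16.9 ≥ 0.668 ✓.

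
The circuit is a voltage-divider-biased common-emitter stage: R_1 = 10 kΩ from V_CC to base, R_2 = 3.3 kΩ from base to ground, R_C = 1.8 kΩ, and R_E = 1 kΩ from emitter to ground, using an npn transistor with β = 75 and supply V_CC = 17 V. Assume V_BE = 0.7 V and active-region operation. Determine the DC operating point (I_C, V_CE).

Thevenize the base divider: V_Th = V_CC·R_2/(R_1+R_2) = 17×3.3/13.3 = 4.22 V, R_Th = R_1‖R_2 = 2.48 kΩ.
Base-emitter loop: V_Th = I_B·R_Th + V_BE + (β+1)I_B·R_E, so I_B = (4.22 − 0.7) / (2.48 + 76×1) = 0.0448 mA.
I_C = β·I_B = 75×0.0448 = 3.36 mA, and I_E = (β+1)I_B = 3.41 mA.
V_CE = V_CC − I_C·R_C − I_E·R_E = 17 − 3.36×1.8 − 3.41×1 = 7.54 V.
V_CE = 7.54 V > 0.2 V confirms active-region operation.

I_C ≈ 3.4 mA, V_CE ≈ 7.5 V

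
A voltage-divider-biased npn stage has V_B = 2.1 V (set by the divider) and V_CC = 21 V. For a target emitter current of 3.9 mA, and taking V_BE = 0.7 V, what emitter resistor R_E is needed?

V_E = V_B − V_BE = 2.1 − 0.7 = 1.4 V.
R_E = V_E / I_E = 1.4 / 3.9 = 0.359 kΩ.

R_E ≈ 0.36 kΩ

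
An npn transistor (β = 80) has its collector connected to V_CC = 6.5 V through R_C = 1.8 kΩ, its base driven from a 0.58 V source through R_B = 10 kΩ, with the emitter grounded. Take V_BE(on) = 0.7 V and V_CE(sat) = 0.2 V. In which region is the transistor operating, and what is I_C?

V_BB = 0.58 V ≤ V_BE(on) = 0.7 V, so the base-emitter junction is not forward biased.
The transistor is in cutoff: I_B = I_C = 0.

cutoff; I_C ≈ 0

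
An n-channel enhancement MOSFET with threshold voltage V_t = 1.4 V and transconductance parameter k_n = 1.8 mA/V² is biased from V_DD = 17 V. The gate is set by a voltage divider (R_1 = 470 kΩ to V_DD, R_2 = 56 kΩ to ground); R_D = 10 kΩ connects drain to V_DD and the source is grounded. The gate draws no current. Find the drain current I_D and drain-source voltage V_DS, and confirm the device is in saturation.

V_G = V_DD·R_2/(R_1+R_2) = 17×56/526 = 1.81 V. With the source grounded, V_GS = V_G = 1.81 V.
Assume saturation: I_D = (k_n/2)(V_GS − V_t)² = (1.8/2)×(1.81 − 1.4)² = 0.9×0.41² = 0.151 mA.
V_DS = V_DD − I_D·R_D = 17 − 0.151×10 = 15.5 V.
Saturation requires V_DS ≥ V_GS − V_t = 0.41 V; 15.5 ≥ 0.41 ✓.

I_D ≈ 0.15 mA, V_DS ≈ 15 V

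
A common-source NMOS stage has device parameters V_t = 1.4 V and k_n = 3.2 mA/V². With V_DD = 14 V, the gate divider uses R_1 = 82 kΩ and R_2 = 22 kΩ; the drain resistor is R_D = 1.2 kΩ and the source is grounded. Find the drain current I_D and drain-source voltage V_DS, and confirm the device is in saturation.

V_G = V_DD·R_2/(R_1+R_2) = 14×22/104 = 2.96 V. With the source grounded, V_GS = V_G = 2.96 V.
Assume saturation: I_D = (k_n/2)(V_GS − V_t)² = (3.2/2)×(2.96 − 1.4)² = 1.6×1.56² = 3.9 mA.
V_DS = V_DD − I_D·R_D = 14 − 3.9×1.2 = 9.32 V.
Saturation requires V_DS ≥ V_GS − V_t = 1.56 V; 9.32 ≥ 1.56 ✓.

I_D ≈ 3.9 mA, V_DS ≈ 9.3 V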